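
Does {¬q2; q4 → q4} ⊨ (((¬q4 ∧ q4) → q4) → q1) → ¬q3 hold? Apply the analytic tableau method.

No

Initial set: {¬q2; (q4 → q4); ¬((((¬q4 ∧ q4) → q4) → q1) → ¬q3)}.
¬((((¬q4 ∧ q4) → q4) → q1) → ¬q3): α-rule — add (((¬q4 ∧ q4) → q4) → q1), ¬¬q3.
(q4 → q4): β-rule — branch into ¬q4  //  q4.
  branch 1 (add ¬q4):
    (((¬q4 ∧ q4) → q4) → q1): β-rule — branch into ¬((¬q4 ∧ q4) → q4)  //  q1.
      branch 1.1 (add ¬((¬q4 ∧ q4) → q4)):
        ¬((¬q4 ∧ q4) → q4): α-rule — add (¬q4 ∧ q4), ¬q4.
        (¬q4 ∧ q4): α-rule — add ¬q4, q4.
        × closes — contains both q4 and ¬q4.
      branch 1.2 (add q1):
        ○ open, literals {q1=T, q2=F, q3=T, q4=F}.
  branch 2 (add q4):
    (((¬q4 ∧ q4) → q4) → q1): β-rule — branch into ¬((¬q4 ∧ q4) → q4)  //  q1.
      branch 2.1 (add ¬((¬q4 ∧ q4) → q4)):
        ¬((¬q4 ∧ q4) → q4): α-rule — add (¬q4 ∧ q4), ¬q4.
        × closes — contains both q4 and ¬q4.
      branch 2.2 (add q1):
        ○ open, literals {q1=T, q2=F, q3=T, q4=T}.
2 branches closed, 2 open.
An open branch gives a countermodel: q1=T, q2=F, q3=T, q4=F (unmentioned atoms arbitrary); the premises hold there but the conclusion fails.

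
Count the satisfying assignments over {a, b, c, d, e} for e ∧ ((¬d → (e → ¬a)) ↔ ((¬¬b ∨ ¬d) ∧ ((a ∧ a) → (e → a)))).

8

Initial set: {(e ∧ ((¬d → (e → ¬a)) ↔ ((¬¬b ∨ ¬d) ∧ ((a ∧ a) → (e → a)))))}.
(e ∧ ((¬d → (e → ¬a)) ↔ ((¬¬b ∨ ¬d) ∧ ((a ∧ a) → (e → a))))): α-rule — add e, ((¬d → (e → ¬a)) ↔ ((¬¬b ∨ ¬d) ∧ ((a ∧ a) → (e → a)))).
((¬d → (e → ¬a)) ↔ ((¬¬b ∨ ¬d) ∧ ((a ∧ a) → (e → a)))): β-rule — branch into (¬d → (e → ¬a)), ((¬¬b ∨ ¬d) ∧ ((a ∧ a) → (e → a)))  //  ¬(¬d → (e → ¬a)), ¬((¬¬b ∨ ¬d) ∧ ((a ∧ a) → (e → a))).
  branch 1 (add (¬d → (e → ¬a)), ((¬¬b ∨ ¬d) ∧ ((a ∧ a) → (e → a)))):
    ((¬¬b ∨ ¬d) ∧ ((a ∧ a) → (e → a))): α-rule — add (¬¬b ∨ ¬d), ((a ∧ a) → (e → a)).
    (¬d → (e → ¬a)): β-rule — branch into ¬¬d  //  (e → ¬a).
      branch 1.1 (add ¬¬d):
        (¬¬b ∨ ¬d): β-rule — branch into ¬¬b  //  ¬d.
          branch 1.1.1 (add ¬¬b):
            ¬¬b: drop double negation, giving b.
            ((a ∧ a) → (e → a)): β-rule — branch into ¬(a ∧ a)  //  (e → a).
              branch 1.1.1.1 (add ¬(a ∧ a)):
                ¬(a ∧ a): β-rule — branch into ¬a  //  ¬a.
                  branch 1.1.1.1.1 (add ¬a):
                    ○ open, literals {a=0, b=1, d=1, e=1}.
                  branch 1.1.1.1.2 (add ¬a):
                    ○ open, literals {a=0, b=1, d=1, e=1}.
              branch 1.1.1.2 (add (e → a)):
                (e → a): β-rule — branch into ¬e  //  a.
                  branch 1.1.1.2.1 (add ¬e):
                    × closes — contains both e and ¬e.
                  branch 1.1.1.2.2 (add a):
                    ○ open, literals {a=1, b=1, d=1, e=1}.
          branch 1.1.2 (add ¬d):
            × closes — contains both d and ¬d.
      branch 1.2 (add (e → ¬a)):
        (¬¬b ∨ ¬d): β-rule — branch into ¬¬b  //  ¬d.
          branch 1.2.1 (add ¬¬b):
            ¬¬b: drop double negation, giving b.
            ((a ∧ a) → (e → a)): β-rule — branch into ¬(a ∧ a)  //  (e → a).
              branch 1.2.1.1 (add ¬(a ∧ a)):
                (e → ¬a): β-rule — branch into ¬e  //  ¬a.
                  branch 1.2.1.1.1 (add ¬e):
                    × closes — contains both e and ¬e.
                  branch 1.2.1.1.2 (add ¬a):
                    ¬(a ∧ a): β-rule — branch into ¬a  //  ¬a.
                      branch 1.2.1.1.2.1 (add ¬a):
                        ○ open, literals {a=0, b=1, e=1}.
                      branch 1.2.1.1.2.2 (add ¬a):
                        ○ open, literals {a=0, b=1, e=1}.
              branch 1.2.1.2 (add (e → a)):
                (e → ¬a): β-rule — branch into ¬e  //  ¬a.
                  branch 1.2.1.2.1 (add ¬e):
                    × closes — contains both e and ¬e.
                  branch 1.2.1.2.2 (add ¬a):
                    (e → a): β-rule — branch into ¬e  //  a.
                      branch 1.2.1.2.2.1 (add ¬e):
                        × closes — contains both e and ¬e.
                      branch 1.2.1.2.2.2 (add a):
                        × closes — contains both a and ¬a.
          branch 1.2.2 (add ¬d):
            ((a ∧ a) → (e → a)): β-rule — branch into ¬(a ∧ a)  //  (e → a).
              branch 1.2.2.1 (add ¬(a ∧ a)):
                (e → ¬a): β-rule — branch into ¬e  //  ¬a.
                  branch 1.2.2.1.1 (add ¬e):
                    × closes — contains both e and ¬e.
                  branch 1.2.2.1.2 (add ¬a):
                    ¬(a ∧ a): β-rule — branch into ¬a  //  ¬a.
                      branch 1.2.2.1.2.1 (add ¬a):
                        ○ open, literals {a=0, d=0, e=1}.
                      branch 1.2.2.1.2.2 (add ¬a):
                        ○ open, literals {a=0, d=0, e=1}.
              branch 1.2.2.2 (add (e → a)):
                (e → ¬a): β-rule — branch into ¬e  //  ¬a.
                  branch 1.2.2.2.1 (add ¬e):
                    × closes — contains both e and ¬e.
                  branch 1.2.2.2.2 (add ¬a):
                    (e → a): β-rule — branch into ¬e  //  a.
                      branch 1.2.2.2.2.1 (add ¬e):
                        × closes — contains both e and ¬e.
                      branch 1.2.2.2.2.2 (add a):
                        × closes — contains both a and ¬a.
  branch 2 (add ¬(¬d → (e → ¬a)), ¬((¬¬b ∨ ¬d) ∧ ((a ∧ a) → (e → a)))):
    ¬(¬d → (e → ¬a)): α-rule — add ¬d, ¬(e → ¬a).
    ¬(e → ¬a): α-rule — add e, ¬¬a.
    ¬((¬¬b ∨ ¬d) ∧ ((a ∧ a) → (e → a))): β-rule — branch into ¬(¬¬b ∨ ¬d)  //  ¬((a ∧ a) → (e → a)).
      branch 2.1 (add ¬(¬¬b ∨ ¬d)):
        ¬(¬¬b ∨ ¬d): α-rule — add ¬¬¬b, ¬¬d.
        × closes — contains both d and ¬d.
      branch 2.2 (add ¬((a ∧ a) → (e → a))):
        ¬((a ∧ a) → (e → a)): α-rule — add (a ∧ a), ¬(e → a).
        (a ∧ a): α-rule — add a, a.
        ¬(e → a): α-rule — add e, ¬a.
        × closes — contains both a and ¬a.
12 branches closed, 7 open.
Each open branch fixes some atoms; the unmentioned ones are free. Counting distinct full assignments: branch {a=0, b=1, d=1, e=1} (c) contributes 2 new; branch {a=0, b=1, d=1, e=1} (c) contributes 0 new; branch {a=1, b=1, d=1, e=1} (c) contributes 2 new; branch {a=0, b=1, e=1} (c, d) contributes 2 new; branch {a=0, b=1, e=1} (c, d) contributes 0 new; branch {a=0, d=0, e=1} (b, c) contributes 2 new; branch {a=0, d=0, e=1} (b, c) contributes 0 new. Total: 8.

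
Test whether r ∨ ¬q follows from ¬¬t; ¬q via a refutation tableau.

Initial set: {¬¬t; ¬q; ¬(r ∨ ¬q)}.
¬¬t: drop double negation, giving t.
¬(r ∨ ¬q): α-rule — add ¬r, ¬¬q.
× closes — contains both q and ¬q.
All 1 branch closes.
Every branch closed, so the premises entail the conclusion.

Yes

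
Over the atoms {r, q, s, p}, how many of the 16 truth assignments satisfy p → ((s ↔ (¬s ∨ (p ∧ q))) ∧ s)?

Initial set: {(p → ((s ↔ (¬s ∨ (p ∧ q))) ∧ s))}.
(p → ((s ↔ (¬s ∨ (p ∧ q))) ∧ s)): β-rule — branch into ¬p  //  ((s ↔ (¬s ∨ (p ∧ q))) ∧ s).
  branch 1 (add ¬p):
    ○ open, literals {p=false}.
  branch 2 (add ((s ↔ (¬s ∨ (p ∧ q))) ∧ s)):
    ((s ↔ (¬s ∨ (p ∧ q))) ∧ s): α-rule — add (s ↔ (¬s ∨ (p ∧ q))), s.
    (s ↔ (¬s ∨ (p ∧ q))): β-rule — branch into s, (¬s ∨ (p ∧ q))  //  ¬s, ¬(¬s ∨ (p ∧ q)).
      branch 2.1 (add s, (¬s ∨ (p ∧ q))):
        (¬s ∨ (p ∧ q)): β-rule — branch into ¬s  //  (p ∧ q).
          branch 2.1.1 (add ¬s):
            × closes — contains both s and ¬s.
          branch 2.1.2 (add (p ∧ q)):
            (p ∧ q): α-rule — add p, q.
            ○ open, literals {p=true, q=true, s=true}.
      branch 2.2 (add ¬s, ¬(¬s ∨ (p ∧ q))):
        × closes — contains both s and ¬s.
2 branches closed, 2 open.
Each open branch fixes some atoms; the unmentioned ones are free. Counting distinct full assignments: branch {p=false} (r, q, s) contributes 8 new; branch {p=true, q=true, s=true} (r) contributes 2 new. Total: 10.

10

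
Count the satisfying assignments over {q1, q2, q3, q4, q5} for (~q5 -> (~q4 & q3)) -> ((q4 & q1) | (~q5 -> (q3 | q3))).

32

Initial set: {((~q5 -> (~q4 & q3)) -> ((q4 & q1) | (~q5 -> (q3 | q3))))}.
((~q5 -> (~q4 & q3)) -> ((q4 & q1) | (~q5 -> (q3 | q3)))): β-rule — branch into ~(~q5 -> (~q4 & q3))  //  ((q4 & q1) | (~q5 -> (q3 | q3))).
  branch 1 (add ~(~q5 -> (~q4 & q3))):
    ~(~q5 -> (~q4 & q3)): α-rule — add ~q5, ~(~q4 & q3).
    ~(~q4 & q3): β-rule — branch into ~~q4  //  ~q3.
      branch 1.1 (add ~~q4):
        ○ open, literals {q4=true, q5=false}.
      branch 1.2 (add ~q3):
        ○ open, literals {q3=false, q5=false}.
  branch 2 (add ((q4 & q1) | (~q5 -> (q3 | q3)))):
    ((q4 & q1) | (~q5 -> (q3 | q3))): β-rule — branch into (q4 & q1)  //  (~q5 -> (q3 | q3)).
      branch 2.1 (add (q4 & q1)):
        (q4 & q1): α-rule — add q4, q1.
        ○ open, literals {q1=true, q4=true}.
      branch 2.2 (add (~q5 -> (q3 | q3))):
        (~q5 -> (q3 | q3)): β-rule — branch into ~~q5  //  (q3 | q3).
          branch 2.2.1 (add ~~q5):
            ○ open, literals {q5=true}.
          branch 2.2.2 (add (q3 | q3)):
            (q3 | q3): β-rule — branch into q3  //  q3.
              branch 2.2.2.1 (add q3):
                ○ open, literals {q3=true}.
              branch 2.2.2.2 (add q3):
                ○ open, literals {q3=true}.
0 branches closed, 6 open.
Each open branch fixes some atoms; the unmentioned ones are free. Counting distinct full assignments: branch {q4=true, q5=false} (q1, q2, q3) contributes 8 new; branch {q3=false, q5=false} (q1, q2, q4) contributes 4 new; branch {q1=true, q4=true} (q2, q3, q5) contributes 4 new; branch {q5=true} (q1, q2, q3, q4) contributes 12 new; branch {q3=true} (q1, q2, q4, q5) contributes 4 new; branch {q3=true} (q1, q2, q4, q5) contributes 0 new. Total: 32.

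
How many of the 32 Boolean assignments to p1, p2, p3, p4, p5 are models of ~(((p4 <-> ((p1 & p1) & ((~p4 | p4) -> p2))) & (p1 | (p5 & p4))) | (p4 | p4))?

12

Initial set: {T ~(((p4 <-> ((p1 & p1) & ((~p4 | p4) -> p2))) & (p1 | (p5 & p4))) | (p4 | p4))}.
T ~(((p4 <-> ((p1 & p1) & ((~p4 | p4) -> p2))) & (p1 | (p5 & p4))) | (p4 | p4)): α-rule — add F ((p4 <-> ((p1 & p1) & ((~p4 | p4) -> p2))) & (p1 | (p5 & p4))), F (p4 | p4).
F (p4 | p4): α-rule — add F p4, F p4.
F ((p4 <-> ((p1 & p1) & ((~p4 | p4) -> p2))) & (p1 | (p5 & p4))): β-rule — branch into F (p4 <-> ((p1 & p1) & ((~p4 | p4) -> p2)))  //  F (p1 | (p5 & p4)).
  branch 1 (add F (p4 <-> ((p1 & p1) & ((~p4 | p4) -> p2)))):
    F (p4 <-> ((p1 & p1) & ((~p4 | p4) -> p2))): β-rule — branch into T p4, F ((p1 & p1) & ((~p4 | p4) -> p2))  //  F p4, T ((p1 & p1) & ((~p4 | p4) -> p2)).
      branch 1.1 (add T p4, F ((p1 & p1) & ((~p4 | p4) -> p2))):
        × closes — contains both p4 and ~p4.
      branch 1.2 (add F p4, T ((p1 & p1) & ((~p4 | p4) -> p2))):
        T ((p1 & p1) & ((~p4 | p4) -> p2)): α-rule — add T (p1 & p1), T ((~p4 | p4) -> p2).
        T (p1 & p1): α-rule — add T p1, T p1.
        T ((~p4 | p4) -> p2): β-rule — branch into F (~p4 | p4)  //  T p2.
          branch 1.2.1 (add F (~p4 | p4)):
            F (~p4 | p4): α-rule — add F ~p4, F p4.
            × closes — contains both p4 and ~p4.
          branch 1.2.2 (add T p2):
            ○ open, literals {p1=1, p2=1, p4=0}.
  branch 2 (add F (p1 | (p5 & p4))):
    F (p1 | (p5 & p4)): α-rule — add F p1, F (p5 & p4).
    F (p5 & p4): β-rule — branch into F p5  //  F p4.
      branch 2.1 (add F p5):
        ○ open, literals {p1=0, p4=0, p5=0}.
      branch 2.2 (add F p4):
        ○ open, literals {p1=0, p4=0}.
2 branches closed, 3 open.
Each open branch fixes some atoms; the unmentioned ones are free. Counting distinct full assignments: branch {p1=1, p2=1, p4=0} (p3, p5) contributes 4 new; branch {p1=0, p4=0, p5=0} (p2, p3) contributes 4 new; branch {p1=0, p4=0} (p2, p3, p5) contributes 4 new. Total: 12.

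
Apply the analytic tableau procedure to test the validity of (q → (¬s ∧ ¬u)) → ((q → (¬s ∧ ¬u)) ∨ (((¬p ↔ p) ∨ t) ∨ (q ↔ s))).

Valid

Assume the negation and expand:
Initial set: {¬((q → (¬s ∧ ¬u)) → ((q → (¬s ∧ ¬u)) ∨ (((¬p ↔ p) ∨ t) ∨ (q ↔ s))))}.
¬((q → (¬s ∧ ¬u)) → ((q → (¬s ∧ ¬u)) ∨ (((¬p ↔ p) ∨ t) ∨ (q ↔ s)))): α-rule — add (q → (¬s ∧ ¬u)), ¬((q → (¬s ∧ ¬u)) ∨ (((¬p ↔ p) ∨ t) ∨ (q ↔ s))).
¬((q → (¬s ∧ ¬u)) ∨ (((¬p ↔ p) ∨ t) ∨ (q ↔ s))): α-rule — add ¬(q → (¬s ∧ ¬u)), ¬(((¬p ↔ p) ∨ t) ∨ (q ↔ s)).
¬(q → (¬s ∧ ¬u)): α-rule — add q, ¬(¬s ∧ ¬u).
¬(((¬p ↔ p) ∨ t) ∨ (q ↔ s)): α-rule — add ¬((¬p ↔ p) ∨ t), ¬(q ↔ s).
¬((¬p ↔ p) ∨ t): α-rule — add ¬(¬p ↔ p), ¬t.
(q → (¬s ∧ ¬u)): β-rule — branch into ¬q  //  (¬s ∧ ¬u).
  branch 1 (add ¬q):
    × closes — contains both q and ¬q.
  branch 2 (add (¬s ∧ ¬u)):
    (¬s ∧ ¬u): α-rule — add ¬s, ¬u.
    ¬(¬s ∧ ¬u): β-rule — branch into ¬¬s  //  ¬¬u.
      branch 2.1 (add ¬¬s):
        × closes — contains both s and ¬s.
      branch 2.2 (add ¬¬u):
        × closes — contains both u and ¬u.
All 3 branches close.
Every branch closed, so the negation is unsatisfiable and the formula is valid.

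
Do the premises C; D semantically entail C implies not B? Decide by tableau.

Initial set: {C; D; not (C implies not B)}.
not (C implies not B): α-rule — add C, not not B.
○ open, literals {B=T, C=T, D=T}.
0 branches closed, 1 open.
An open branch gives a countermodel: B=T, C=T, D=T (unmentioned atoms arbitrary); the premises hold there but the conclusion fails.

No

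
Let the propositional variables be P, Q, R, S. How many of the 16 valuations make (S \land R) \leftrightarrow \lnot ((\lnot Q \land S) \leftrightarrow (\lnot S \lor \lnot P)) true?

4

Initial set: {((S \land R) \leftrightarrow \lnot ((\lnot Q \land S) \leftrightarrow (\lnot S \lor \lnot P)))}.
((S \land R) \leftrightarrow \lnot ((\lnot Q \land S) \leftrightarrow (\lnot S \lor \lnot P))): β-rule — branch into (S \land R), \lnot ((\lnot Q \land S) \leftrightarrow (\lnot S \lor \lnot P))  //  \lnot (S \land R), \lnot \lnot ((\lnot Q \land S) \leftrightarrow (\lnot S \lor \lnot P)).
  branch 1 (add (S \land R), \lnot ((\lnot Q \land S) \leftrightarrow (\lnot S \lor \lnot P))):
    (S \land R): α-rule — add S, R.
    \lnot ((\lnot Q \land S) \leftrightarrow (\lnot S \lor \lnot P)): β-rule — branch into (\lnot Q \land S), \lnot (\lnot S \lor \lnot P)  //  \lnot (\lnot Q \land S), (\lnot S \lor \lnot P).
      branch 1.1 (add (\lnot Q \land S), \lnot (\lnot S \lor \lnot P)):
        (\lnot Q \land S): α-rule — add \lnot Q, S.
        \lnot (\lnot S \lor \lnot P): α-rule — add \lnot \lnot S, \lnot \lnot P.
        ○ open, literals {P=1, Q=0, R=1, S=1}.
      branch 1.2 (add \lnot (\lnot Q \land S), (\lnot S \lor \lnot P)):
        \lnot (\lnot Q \land S): β-rule — branch into \lnot \lnot Q  //  \lnot S.
          branch 1.2.1 (add \lnot \lnot Q):
            (\lnot S \lor \lnot P): β-rule — branch into \lnot S  //  \lnot P.
              branch 1.2.1.1 (add \lnot S):
                × closes — contains both S and \lnot S.
              branch 1.2.1.2 (add \lnot P):
                ○ open, literals {P=0, Q=1, R=1, S=1}.
          branch 1.2.2 (add \lnot S):
            × closes — contains both S and \lnot S.
  branch 2 (add \lnot (S \land R), \lnot \lnot ((\lnot Q \land S) \leftrightarrow (\lnot S \lor \lnot P))):
    \lnot (S \land R): β-rule — branch into \lnot S  //  \lnot R.
      branch 2.1 (add \lnot S):
        \lnot \lnot ((\lnot Q \land S) \leftrightarrow (\lnot S \lor \lnot P)): β-rule — branch into (\lnot Q \land S), (\lnot S \lor \lnot P)  //  \lnot (\lnot Q \land S), \lnot (\lnot S \lor \lnot P).
          branch 2.1.1 (add (\lnot Q \land S), (\lnot S \lor \lnot P)):
            (\lnot Q \land S): α-rule — add \lnot Q, S.
            × closes — contains both S and \lnot S.
          branch 2.1.2 (add \lnot (\lnot Q \land S), \lnot (\lnot S \lor \lnot P)):
            \lnot (\lnot S \lor \lnot P): α-rule — add \lnot \lnot S, \lnot \lnot P.
            × closes — contains both S and \lnot S.
      branch 2.2 (add \lnot R):
        \lnot \lnot ((\lnot Q \land S) \leftrightarrow (\lnot S \lor \lnot P)): β-rule — branch into (\lnot Q \land S), (\lnot S \lor \lnot P)  //  \lnot (\lnot Q \land S), \lnot (\lnot S \lor \lnot P).
          branch 2.2.1 (add (\lnot Q \land S), (\lnot S \lor \lnot P)):
            (\lnot Q \land S): α-rule — add \lnot Q, S.
            (\lnot S \lor \lnot P): β-rule — branch into \lnot S  //  \lnot P.
              branch 2.2.1.1 (add \lnot S):
                × closes — contains both S and \lnot S.
              branch 2.2.1.2 (add \lnot P):
                ○ open, literals {P=0, Q=0, R=0, S=1}.
          branch 2.2.2 (add \lnot (\lnot Q \land S), \lnot (\lnot S \lor \lnot P)):
            \lnot (\lnot S \lor \lnot P): α-rule — add \lnot \lnot S, \lnot \lnot P.
            \lnot (\lnot Q \land S): β-rule — branch into \lnot \lnot Q  //  \lnot S.
              branch 2.2.2.1 (add \lnot \lnot Q):
                ○ open, literals {P=1, Q=1, R=0, S=1}.
              branch 2.2.2.2 (add \lnot S):
                × closes — contains both S and \lnot S.
6 branches closed, 4 open.
Each open branch fixes some atoms; the unmentioned ones are free. Counting distinct full assignments: branch {P=1, Q=0, R=1, S=1} (none free) contributes 1 new; branch {P=0, Q=1, R=1, S=1} (none free) contributes 1 new; branch {P=0, Q=0, R=0, S=1} (none free) contributes 1 new; branch {P=1, Q=1, R=0, S=1} (none free) contributes 1 new. Total: 4.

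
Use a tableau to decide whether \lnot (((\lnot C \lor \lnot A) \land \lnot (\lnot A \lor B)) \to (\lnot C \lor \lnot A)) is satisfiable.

Unsatisfiable

Initial set: {\lnot (((\lnot C \lor \lnot A) \land \lnot (\lnot A \lor B)) \to (\lnot C \lor \lnot A))}.
\lnot (((\lnot C \lor \lnot A) \land \lnot (\lnot A \lor B)) \to (\lnot C \lor \lnot A)): α-rule — add ((\lnot C \lor \lnot A) \land \lnot (\lnot A \lor B)), \lnot (\lnot C \lor \lnot A).
((\lnot C \lor \lnot A) \land \lnot (\lnot A \lor B)): α-rule — add (\lnot C \lor \lnot A), \lnot (\lnot A \lor B).
\lnot (\lnot C \lor \lnot A): α-rule — add \lnot \lnot C, \lnot \lnot A.
\lnot (\lnot A \lor B): α-rule — add \lnot \lnot A, \lnot B.
(\lnot C \lor \lnot A): β-rule — branch into \lnot C  //  \lnot A.
  branch 1 (add \lnot C):
    × closes — contains both C and \lnot C.
  branch 2 (add \lnot A):
    × closes — contains both A and \lnot A.
All 2 branches close.
Every branch closed; the formula is unsatisfiable.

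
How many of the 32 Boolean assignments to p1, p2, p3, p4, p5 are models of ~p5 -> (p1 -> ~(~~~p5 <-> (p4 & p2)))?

Initial set: {(~p5 -> (p1 -> ~(~~~p5 <-> (p4 & p2))))}.
(~p5 -> (p1 -> ~(~~~p5 <-> (p4 & p2)))): β-rule — branch into ~~p5  //  (p1 -> ~(~~~p5 <-> (p4 & p2))).
  branch 1 (add ~~p5):
    ○ open, literals {p5=true}.
  branch 2 (add (p1 -> ~(~~~p5 <-> (p4 & p2)))):
    (p1 -> ~(~~~p5 <-> (p4 & p2))): β-rule — branch into ~p1  //  ~(~~~p5 <-> (p4 & p2)).
      branch 2.1 (add ~p1):
        ○ open, literals {p1=false}.
      branch 2.2 (add ~(~~~p5 <-> (p4 & p2))):
        ~(~~~p5 <-> (p4 & p2)): β-rule — branch into ~~~p5, ~(p4 & p2)  //  ~~~~p5, (p4 & p2).
          branch 2.2.1 (add ~~~p5, ~(p4 & p2)):
            ~~~p5: drop double negation, giving ~p5.
            ~(p4 & p2): β-rule — branch into ~p4  //  ~p2.
              branch 2.2.1.1 (add ~p4):
                ○ open, literals {p4=false, p5=false}.
              branch 2.2.1.2 (add ~p2):
                ○ open, literals {p2=false, p5=false}.
          branch 2.2.2 (add ~~~~p5, (p4 & p2)):
            ~~~~p5: drop double negation, giving ~~p5.
            (p4 & p2): α-rule — add p4, p2.
            ○ open, literals {p2=true, p4=true, p5=true}.
0 branches closed, 5 open.
Each open branch fixes some atoms; the unmentioned ones are free. Counting distinct full assignments: branch {p5=true} (p1, p2, p3, p4) contributes 16 new; branch {p1=false} (p2, p3, p4, p5) contributes 8 new; branch {p4=false, p5=false} (p1, p2, p3) contributes 4 new; branch {p2=false, p5=false} (p1, p3, p4) contributes 2 new; branch {p2=true, p4=true, p5=true} (p1, p3) contributes 0 new. Total: 30.

30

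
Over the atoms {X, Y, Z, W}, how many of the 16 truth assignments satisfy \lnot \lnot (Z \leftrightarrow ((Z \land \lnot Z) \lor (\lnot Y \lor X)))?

8

Initial set: {\lnot \lnot (Z \leftrightarrow ((Z \land \lnot Z) \lor (\lnot Y \lor X)))}.
\lnot \lnot (Z \leftrightarrow ((Z \land \lnot Z) \lor (\lnot Y \lor X))): drop double negation, giving (Z \leftrightarrow ((Z \land \lnot Z) \lor (\lnot Y \lor X))).
(Z \leftrightarrow ((Z \land \lnot Z) \lor (\lnot Y \lor X))): β-rule — branch into Z, ((Z \land \lnot Z) \lor (\lnot Y \lor X))  //  \lnot Z, \lnot ((Z \land \lnot Z) \lor (\lnot Y \lor X)).
  branch 1 (add Z, ((Z \land \lnot Z) \lor (\lnot Y \lor X))):
    ((Z \land \lnot Z) \lor (\lnot Y \lor X)): β-rule — branch into (Z \land \lnot Z)  //  (\lnot Y \lor X).
      branch 1.1 (add (Z \land \lnot Z)):
        (Z \land \lnot Z): α-rule — add Z, \lnot Z.
        × closes — contains both Z and \lnot Z.
      branch 1.2 (add (\lnot Y \lor X)):
        (\lnot Y \lor X): β-rule — branch into \lnot Y  //  X.
          branch 1.2.1 (add \lnot Y):
            ○ open, literals {Y=0, Z=1}.
          branch 1.2.2 (add X):
            ○ open, literals {X=1, Z=1}.
  branch 2 (add \lnot Z, \lnot ((Z \land \lnot Z) \lor (\lnot Y \lor X))):
    \lnot ((Z \land \lnot Z) \lor (\lnot Y \lor X)): α-rule — add \lnot (Z \land \lnot Z), \lnot (\lnot Y \lor X).
    \lnot (\lnot Y \lor X): α-rule — add \lnot \lnot Y, \lnot X.
    \lnot (Z \land \lnot Z): β-rule — branch into \lnot Z  //  \lnot \lnot Z.
      branch 2.1 (add \lnot Z):
        ○ open, literals {X=0, Y=1, Z=0}.
      branch 2.2 (add \lnot \lnot Z):
        × closes — contains both Z and \lnot Z.
2 branches closed, 3 open.
Each open branch fixes some atoms; the unmentioned ones are free. Counting distinct full assignments: branch {Y=0, Z=1} (X, W) contributes 4 new; branch {X=1, Z=1} (Y, W) contributes 2 new; branch {X=0, Y=1, Z=0} (W) contributes 2 new. Total: 8.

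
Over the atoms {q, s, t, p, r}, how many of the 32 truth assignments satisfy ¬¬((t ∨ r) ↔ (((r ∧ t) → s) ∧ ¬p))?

Initial set: {T ¬¬((t ∨ r) ↔ (((r ∧ t) → s) ∧ ¬p))}.
T ¬¬((t ∨ r) ↔ (((r ∧ t) → s) ∧ ¬p)): drop double negation, giving T ((t ∨ r) ↔ (((r ∧ t) → s) ∧ ¬p)).
T ((t ∨ r) ↔ (((r ∧ t) → s) ∧ ¬p)): β-rule — branch into T (t ∨ r), T (((r ∧ t) → s) ∧ ¬p)  //  F (t ∨ r), F (((r ∧ t) → s) ∧ ¬p).
  branch 1 (add T (t ∨ r), T (((r ∧ t) → s) ∧ ¬p)):
    T (((r ∧ t) → s) ∧ ¬p): α-rule — add T ((r ∧ t) → s), T ¬p.
    T (t ∨ r): β-rule — branch into T t  //  T r.
      branch 1.1 (add T t):
        T ((r ∧ t) → s): β-rule — branch into F (r ∧ t)  //  T s.
          branch 1.1.1 (add F (r ∧ t)):
            F (r ∧ t): β-rule — branch into F r  //  F t.
              branch 1.1.1.1 (add F r):
                ○ open, literals {p=F, r=F, t=T}.
              branch 1.1.1.2 (add F t):
                × closes — contains both t and ¬t.
          branch 1.1.2 (add T s):
            ○ open, literals {p=F, s=T, t=T}.
      branch 1.2 (add T r):
        T ((r ∧ t) → s): β-rule — branch into F (r ∧ t)  //  T s.
          branch 1.2.1 (add F (r ∧ t)):
            F (r ∧ t): β-rule — branch into F r  //  F t.
              branch 1.2.1.1 (add F r):
                × closes — contains both r and ¬r.
              branch 1.2.1.2 (add F t):
                ○ open, literals {p=F, r=T, t=F}.
          branch 1.2.2 (add T s):
            ○ open, literals {p=F, r=T, s=T}.
  branch 2 (add F (t ∨ r), F (((r ∧ t) → s) ∧ ¬p)):
    F (t ∨ r): α-rule — add F t, F r.
    F (((r ∧ t) → s) ∧ ¬p): β-rule — branch into F ((r ∧ t) → s)  //  F ¬p.
      branch 2.1 (add F ((r ∧ t) → s)):
        F ((r ∧ t) → s): α-rule — add T (r ∧ t), F s.
        T (r ∧ t): α-rule — add T r, T t.
        × closes — contains both r and ¬r.
      branch 2.2 (add F ¬p):
        ○ open, literals {p=T, r=F, t=F}.
3 branches closed, 5 open.
Each open branch fixes some atoms; the unmentioned ones are free. Counting distinct full assignments: branch {p=F, r=F, t=T} (q, s) contributes 4 new; branch {p=F, s=T, t=T} (q, r) contributes 2 new; branch {p=F, r=T, t=F} (q, s) contributes 4 new; branch {p=F, r=T, s=T} (q, t) contributes 0 new; branch {p=T, r=F, t=F} (q, s) contributes 4 new. Total: 14.

14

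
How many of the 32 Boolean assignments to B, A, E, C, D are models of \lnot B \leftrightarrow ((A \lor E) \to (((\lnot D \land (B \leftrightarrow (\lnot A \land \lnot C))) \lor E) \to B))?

Initial set: {(\lnot B \leftrightarrow ((A \lor E) \to (((\lnot D \land (B \leftrightarrow (\lnot A \land \lnot C))) \lor E) \to B)))}.
(\lnot B \leftrightarrow ((A \lor E) \to (((\lnot D \land (B \leftrightarrow (\lnot A \land \lnot C))) \lor E) \to B))): β-rule — branch into \lnot B, ((A \lor E) \to (((\lnot D \land (B \leftrightarrow (\lnot A \land \lnot C))) \lor E) \to B))  //  \lnot \lnot B, \lnot ((A \lor E) \to (((\lnot D \land (B \leftrightarrow (\lnot A \land \lnot C))) \lor E) \to B)).
  branch 1 (add \lnot B, ((A \lor E) \to (((\lnot D \land (B \leftrightarrow (\lnot A \land \lnot C))) \lor E) \to B))):
    ((A \lor E) \to (((\lnot D \land (B \leftrightarrow (\lnot A \land \lnot C))) \lor E) \to B)): β-rule — branch into \lnot (A \lor E)  //  (((\lnot D \land (B \leftrightarrow (\lnot A \land \lnot C))) \lor E) \to B).
      branch 1.1 (add \lnot (A \lor E)):
        \lnot (A \lor E): α-rule — add \lnot A, \lnot E.
        ○ open, literals {A=0, B=0, E=0}.
      branch 1.2 (add (((\lnot D \land (B \leftrightarrow (\lnot A \land \lnot C))) \lor E) \to B)):
        (((\lnot D \land (B \leftrightarrow (\lnot A \land \lnot C))) \lor E) \to B): β-rule — branch into \lnot ((\lnot D \land (B \leftrightarrow (\lnot A \land \lnot C))) \lor E)  //  B.
          branch 1.2.1 (add \lnot ((\lnot D \land (B \leftrightarrow (\lnot A \land \lnot C))) \lor E)):
            \lnot ((\lnot D \land (B \leftrightarrow (\lnot A \land \lnot C))) \lor E): α-rule — add \lnot (\lnot D \land (B \leftrightarrow (\lnot A \land \lnot C))), \lnot E.
            \lnot (\lnot D \land (B \leftrightarrow (\lnot A \land \lnot C))): β-rule — branch into \lnot \lnot D  //  \lnot (B \leftrightarrow (\lnot A \land \lnot C)).
              branch 1.2.1.1 (add \lnot \lnot D):
                ○ open, literals {B=0, D=1, E=0}.
              branch 1.2.1.2 (add \lnot (B \leftrightarrow (\lnot A \land \lnot C))):
                \lnot (B \leftrightarrow (\lnot A \land \lnot C)): β-rule — branch into B, \lnot (\lnot A \land \lnot C)  //  \lnot B, (\lnot A \land \lnot C).
                  branch 1.2.1.2.1 (add B, \lnot (\lnot A \land \lnot C)):
                    × closes — contains both B and \lnot B.
                  branch 1.2.1.2.2 (add \lnot B, (\lnot A \land \lnot C)):
                    (\lnot A \land \lnot C): α-rule — add \lnot A, \lnot C.
                    ○ open, literals {A=0, B=0, C=0, E=0}.
          branch 1.2.2 (add B):
            × closes — contains both B and \lnot B.
  branch 2 (add \lnot \lnot B, \lnot ((A \lor E) \to (((\lnot D \land (B \leftrightarrow (\lnot A \land \lnot C))) \lor E) \to B))):
    \lnot ((A \lor E) \to (((\lnot D \land (B \leftrightarrow (\lnot A \land \lnot C))) \lor E) \to B)): α-rule — add (A \lor E), \lnot (((\lnot D \land (B \leftrightarrow (\lnot A \land \lnot C))) \lor E) \to B).
    \lnot (((\lnot D \land (B \leftrightarrow (\lnot A \land \lnot C))) \lor E) \to B): α-rule — add ((\lnot D \land (B \leftrightarrow (\lnot A \land \lnot C))) \lor E), \lnot B.
    × closes — contains both B and \lnot B.
3 branches closed, 3 open.
Each open branch fixes some atoms; the unmentioned ones are free. Counting distinct full assignments: branch {A=0, B=0, E=0} (C, D) contributes 4 new; branch {B=0, D=1, E=0} (A, C) contributes 2 new; branch {A=0, B=0, C=0, E=0} (D) contributes 0 new. Total: 6.

6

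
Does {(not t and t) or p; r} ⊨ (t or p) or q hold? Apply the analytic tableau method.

Initial set: {((not t and t) or p); r; not ((t or p) or q)}.
not ((t or p) or q): α-rule — add not (t or p), not q.
not (t or p): α-rule — add not t, not p.
((not t and t) or p): β-rule — branch into (not t and t)  //  p.
  branch 1 (add (not t and t)):
    (not t and t): α-rule — add not t, t.
    × closes — contains both t and not t.
  branch 2 (add p):
    × closes — contains both p and not p.
All 2 branches close.
Every branch closed, so the premises entail the conclusion.

Yes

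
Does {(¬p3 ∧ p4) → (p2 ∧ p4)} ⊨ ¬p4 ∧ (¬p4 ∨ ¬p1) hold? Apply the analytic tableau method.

Initial set: {T ((¬p3 ∧ p4) → (p2 ∧ p4)); F (¬p4 ∧ (¬p4 ∨ ¬p1))}.
T ((¬p3 ∧ p4) → (p2 ∧ p4)): β-rule — branch into F (¬p3 ∧ p4)  //  T (p2 ∧ p4).
  branch 1 (add F (¬p3 ∧ p4)):
    F (¬p4 ∧ (¬p4 ∨ ¬p1)): β-rule — branch into F ¬p4  //  F (¬p4 ∨ ¬p1).
      branch 1.1 (add F ¬p4):
        F (¬p3 ∧ p4): β-rule — branch into F ¬p3  //  F p4.
          branch 1.1.1 (add F ¬p3):
            ○ open, literals {p3=true, p4=true}.
          branch 1.1.2 (add F p4):
            × closes — contains both p4 and ¬p4.
      branch 1.2 (add F (¬p4 ∨ ¬p1)):
        F (¬p4 ∨ ¬p1): α-rule — add F ¬p4, F ¬p1.
        F (¬p3 ∧ p4): β-rule — branch into F ¬p3  //  F p4.
          branch 1.2.1 (add F ¬p3):
            ○ open, literals {p1=true, p3=true, p4=true}.
          branch 1.2.2 (add F p4):
            × closes — contains both p4 and ¬p4.
  branch 2 (add T (p2 ∧ p4)):
    T (p2 ∧ p4): α-rule — add T p2, T p4.
    F (¬p4 ∧ (¬p4 ∨ ¬p1)): β-rule — branch into F ¬p4  //  F (¬p4 ∨ ¬p1).
      branch 2.1 (add F ¬p4):
        ○ open, literals {p2=true, p4=true}.
      branch 2.2 (add F (¬p4 ∨ ¬p1)):
        F (¬p4 ∨ ¬p1): α-rule — add F ¬p4, F ¬p1.
        ○ open, literals {p1=true, p2=true, p4=true}.
2 branches closed, 4 open.
An open branch gives a countermodel: p3=true, p4=true (unmentioned atoms arbitrary); the premises hold there but the conclusion fails.

No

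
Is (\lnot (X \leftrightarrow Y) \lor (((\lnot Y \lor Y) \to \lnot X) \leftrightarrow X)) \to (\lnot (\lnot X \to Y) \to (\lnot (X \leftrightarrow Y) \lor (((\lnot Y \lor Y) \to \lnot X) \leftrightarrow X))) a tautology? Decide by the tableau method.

Valid

Assume the negation and expand:
Initial set: {\lnot ((\lnot (X \leftrightarrow Y) \lor (((\lnot Y \lor Y) \to \lnot X) \leftrightarrow X)) \to (\lnot (\lnot X \to Y) \to (\lnot (X \leftrightarrow Y) \lor (((\lnot Y \lor Y) \to \lnot X) \leftrightarrow X))))}.
\lnot ((\lnot (X \leftrightarrow Y) \lor (((\lnot Y \lor Y) \to \lnot X) \leftrightarrow X)) \to (\lnot (\lnot X \to Y) \to (\lnot (X \leftrightarrow Y) \lor (((\lnot Y \lor Y) \to \lnot X) \leftrightarrow X)))): α-rule — add (\lnot (X \leftrightarrow Y) \lor (((\lnot Y \lor Y) \to \lnot X) \leftrightarrow X)), \lnot (\lnot (\lnot X \to Y) \to (\lnot (X \leftrightarrow Y) \lor (((\lnot Y \lor Y) \to \lnot X) \leftrightarrow X))).
\lnot (\lnot (\lnot X \to Y) \to (\lnot (X \leftrightarrow Y) \lor (((\lnot Y \lor Y) \to \lnot X) \leftrightarrow X))): α-rule — add \lnot (\lnot X \to Y), \lnot (\lnot (X \leftrightarrow Y) \lor (((\lnot Y \lor Y) \to \lnot X) \leftrightarrow X)).
\lnot (\lnot X \to Y): α-rule — add \lnot X, \lnot Y.
\lnot (\lnot (X \leftrightarrow Y) \lor (((\lnot Y \lor Y) \to \lnot X) \leftrightarrow X)): α-rule — add \lnot \lnot (X \leftrightarrow Y), \lnot (((\lnot Y \lor Y) \to \lnot X) \leftrightarrow X).
(\lnot (X \leftrightarrow Y) \lor (((\lnot Y \lor Y) \to \lnot X) \leftrightarrow X)): β-rule — branch into \lnot (X \leftrightarrow Y)  //  (((\lnot Y \lor Y) \to \lnot X) \leftrightarrow X).
  branch 1 (add \lnot (X \leftrightarrow Y)):
    \lnot \lnot (X \leftrightarrow Y): β-rule — branch into X, Y  //  \lnot X, \lnot Y.
      branch 1.1 (add X, Y):
        × closes — contains both X and \lnot X.
      branch 1.2 (add \lnot X, \lnot Y):
        \lnot (((\lnot Y \lor Y) \to \lnot X) \leftrightarrow X): β-rule — branch into ((\lnot Y \lor Y) \to \lnot X), \lnot X  //  \lnot ((\lnot Y \lor Y) \to \lnot X), X.
          branch 1.2.1 (add ((\lnot Y \lor Y) \to \lnot X), \lnot X):
            \lnot (X \leftrightarrow Y): β-rule — branch into X, \lnot Y  //  \lnot X, Y.
              branch 1.2.1.1 (add X, \lnot Y):
                × closes — contains both X and \lnot X.
              branch 1.2.1.2 (add \lnot X, Y):
                × closes — contains both Y and \lnot Y.
          branch 1.2.2 (add \lnot ((\lnot Y \lor Y) \to \lnot X), X):
            × closes — contains both X and \lnot X.
  branch 2 (add (((\lnot Y \lor Y) \to \lnot X) \leftrightarrow X)):
    \lnot \lnot (X \leftrightarrow Y): β-rule — branch into X, Y  //  \lnot X, \lnot Y.
      branch 2.1 (add X, Y):
        × closes — contains both X and \lnot X.
      branch 2.2 (add \lnot X, \lnot Y):
        \lnot (((\lnot Y \lor Y) \to \lnot X) \leftrightarrow X): β-rule — branch into ((\lnot Y \lor Y) \to \lnot X), \lnot X  //  \lnot ((\lnot Y \lor Y) \to \lnot X), X.
          branch 2.2.1 (add ((\lnot Y \lor Y) \to \lnot X), \lnot X):
            (((\lnot Y \lor Y) \to \lnot X) \leftrightarrow X): β-rule — branch into ((\lnot Y \lor Y) \to \lnot X), X  //  \lnot ((\lnot Y \lor Y) \to \lnot X), \lnot X.
              branch 2.2.1.1 (add ((\lnot Y \lor Y) \to \lnot X), X):
                × closes — contains both X and \lnot X.
              branch 2.2.1.2 (add \lnot ((\lnot Y \lor Y) \to \lnot X), \lnot X):
                \lnot ((\lnot Y \lor Y) \to \lnot X): α-rule — add (\lnot Y \lor Y), \lnot \lnot X.
                × closes — contains both X and \lnot X.
          branch 2.2.2 (add \lnot ((\lnot Y \lor Y) \to \lnot X), X):
            × closes — contains both X and \lnot X.
All 8 branches close.
Every branch closed, so the negation is unsatisfiable and the formula is valid.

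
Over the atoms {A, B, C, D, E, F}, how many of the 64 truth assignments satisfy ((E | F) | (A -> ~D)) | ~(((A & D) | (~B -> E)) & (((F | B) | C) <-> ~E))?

Initial set: {T (((E | F) | (A -> ~D)) | ~(((A & D) | (~B -> E)) & (((F | B) | C) <-> ~E)))}.
T (((E | F) | (A -> ~D)) | ~(((A & D) | (~B -> E)) & (((F | B) | C) <-> ~E))): β-rule — branch into T ((E | F) | (A -> ~D))  //  T ~(((A & D) | (~B -> E)) & (((F | B) | C) <-> ~E)).
  branch 1 (add T ((E | F) | (A -> ~D))):
    T ((E | F) | (A -> ~D)): β-rule — branch into T (E | F)  //  T (A -> ~D).
      branch 1.1 (add T (E | F)):
        T (E | F): β-rule — branch into T E  //  T F.
          branch 1.1.1 (add T E):
            ○ open, literals {E=true}.
          branch 1.1.2 (add T F):
            ○ open, literals {F=true}.
      branch 1.2 (add T (A -> ~D)):
        T (A -> ~D): β-rule — branch into F A  //  T ~D.
          branch 1.2.1 (add F A):
            ○ open, literals {A=false}.
          branch 1.2.2 (add T ~D):
            ○ open, literals {D=false}.
  branch 2 (add T ~(((A & D) | (~B -> E)) & (((F | B) | C) <-> ~E))):
    T ~(((A & D) | (~B -> E)) & (((F | B) | C) <-> ~E)): β-rule — branch into F ((A & D) | (~B -> E))  //  F (((F | B) | C) <-> ~E).
      branch 2.1 (add F ((A & D) | (~B -> E))):
        F ((A & D) | (~B -> E)): α-rule — add F (A & D), F (~B -> E).
        F (~B -> E): α-rule — add T ~B, F E.
        F (A & D): β-rule — branch into F A  //  F D.
          branch 2.1.1 (add F A):
            ○ open, literals {A=false, B=false, E=false}.
          branch 2.1.2 (add F D):
            ○ open, literals {B=false, D=false, E=false}.
      branch 2.2 (add F (((F | B) | C) <-> ~E)):
        F (((F | B) | C) <-> ~E): β-rule — branch into T ((F | B) | C), F ~E  //  F ((F | B) | C), T ~E.
          branch 2.2.1 (add T ((F | B) | C), F ~E):
            T ((F | B) | C): β-rule — branch into T (F | B)  //  T C.
              branch 2.2.1.1 (add T (F | B)):
                T (F | B): β-rule — branch into T F  //  T B.
                  branch 2.2.1.1.1 (add T F):
                    ○ open, literals {E=true, F=true}.
                  branch 2.2.1.1.2 (add T B):
                    ○ open, literals {B=true, E=true}.
              branch 2.2.1.2 (add T C):
                ○ open, literals {C=true, E=true}.
          branch 2.2.2 (add F ((F | B) | C), T ~E):
            F ((F | B) | C): α-rule — add F (F | B), F C.
            F (F | B): α-rule — add F F, F B.
            ○ open, literals {B=false, C=false, E=false, F=false}.
0 branches closed, 10 open.
Each open branch fixes some atoms; the unmentioned ones are free. Counting distinct full assignments: branch {E=true} (A, B, C, D, F) contributes 32 new; branch {F=true} (A, B, C, D, E) contributes 16 new; branch {A=false} (B, C, D, E, F) contributes 8 new; branch {D=false} (A, B, C, E, F) contributes 4 new; branch {A=false, B=false, E=false} (C, D, F) contributes 0 new; branch {B=false, D=false, E=false} (A, C, F) contributes 0 new; branch {E=true, F=true} (A, B, C, D) contributes 0 new; branch {B=true, E=true} (A, C, D, F) contributes 0 new; branch {C=true, E=true} (A, B, D, F) contributes 0 new; branch {B=false, C=false, E=false, F=false} (A, D) contributes 1 new. Total: 61.

61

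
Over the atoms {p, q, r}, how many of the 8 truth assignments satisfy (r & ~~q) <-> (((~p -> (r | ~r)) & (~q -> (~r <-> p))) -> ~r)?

Initial set: {((r & ~~q) <-> (((~p -> (r | ~r)) & (~q -> (~r <-> p))) -> ~r))}.
((r & ~~q) <-> (((~p -> (r | ~r)) & (~q -> (~r <-> p))) -> ~r)): β-rule — branch into (r & ~~q), (((~p -> (r | ~r)) & (~q -> (~r <-> p))) -> ~r)  //  ~(r & ~~q), ~(((~p -> (r | ~r)) & (~q -> (~r <-> p))) -> ~r).
  branch 1 (add (r & ~~q), (((~p -> (r | ~r)) & (~q -> (~r <-> p))) -> ~r)):
    (r & ~~q): α-rule — add r, ~~q.
    ~~q: drop double negation, giving q.
    (((~p -> (r | ~r)) & (~q -> (~r <-> p))) -> ~r): β-rule — branch into ~((~p -> (r | ~r)) & (~q -> (~r <-> p)))  //  ~r.
      branch 1.1 (add ~((~p -> (r | ~r)) & (~q -> (~r <-> p)))):
        ~((~p -> (r | ~r)) & (~q -> (~r <-> p))): β-rule — branch into ~(~p -> (r | ~r))  //  ~(~q -> (~r <-> p)).
          branch 1.1.1 (add ~(~p -> (r | ~r))):
            ~(~p -> (r | ~r)): α-rule — add ~p, ~(r | ~r).
            ~(r | ~r): α-rule — add ~r, ~~r.
            × closes — contains both r and ~r.
          branch 1.1.2 (add ~(~q -> (~r <-> p))):
            ~(~q -> (~r <-> p)): α-rule — add ~q, ~(~r <-> p).
            × closes — contains both q and ~q.
      branch 1.2 (add ~r):
        × closes — contains both r and ~r.
  branch 2 (add ~(r & ~~q), ~(((~p -> (r | ~r)) & (~q -> (~r <-> p))) -> ~r)):
    ~(((~p -> (r | ~r)) & (~q -> (~r <-> p))) -> ~r): α-rule — add ((~p -> (r | ~r)) & (~q -> (~r <-> p))), ~~r.
    ((~p -> (r | ~r)) & (~q -> (~r <-> p))): α-rule — add (~p -> (r | ~r)), (~q -> (~r <-> p)).
    ~(r & ~~q): β-rule — branch into ~r  //  ~~~q.
      branch 2.1 (add ~r):
        × closes — contains both r and ~r.
      branch 2.2 (add ~~~q):
        ~~~q: drop double negation, giving ~q.
        (~p -> (r | ~r)): β-rule — branch into ~~p  //  (r | ~r).
          branch 2.2.1 (add ~~p):
            (~q -> (~r <-> p)): β-rule — branch into ~~q  //  (~r <-> p).
              branch 2.2.1.1 (add ~~q):
                × closes — contains both q and ~q.
              branch 2.2.1.2 (add (~r <-> p)):
                (~r <-> p): β-rule — branch into ~r, p  //  ~~r, ~p.
                  branch 2.2.1.2.1 (add ~r, p):
                    × closes — contains both r and ~r.
                  branch 2.2.1.2.2 (add ~~r, ~p):
                    × closes — contains both p and ~p.
          branch 2.2.2 (add (r | ~r)):
            (~q -> (~r <-> p)): β-rule — branch into ~~q  //  (~r <-> p).
              branch 2.2.2.1 (add ~~q):
                × closes — contains both q and ~q.
              branch 2.2.2.2 (add (~r <-> p)):
                (r | ~r): β-rule — branch into r  //  ~r.
                  branch 2.2.2.2.1 (add r):
                    (~r <-> p): β-rule — branch into ~r, p  //  ~~r, ~p.
                      branch 2.2.2.2.1.1 (add ~r, p):
                        × closes — contains both r and ~r.
                      branch 2.2.2.2.1.2 (add ~~r, ~p):
                        ○ open, literals {p=false, q=false, r=true}.
                  branch 2.2.2.2.2 (add ~r):
                    × closes — contains both r and ~r.
10 branches closed, 1 open.
Each open branch fixes some atoms; the unmentioned ones are free. Counting distinct full assignments: branch {p=false, q=false, r=true} (none free) contributes 1 new. Total: 1.

1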